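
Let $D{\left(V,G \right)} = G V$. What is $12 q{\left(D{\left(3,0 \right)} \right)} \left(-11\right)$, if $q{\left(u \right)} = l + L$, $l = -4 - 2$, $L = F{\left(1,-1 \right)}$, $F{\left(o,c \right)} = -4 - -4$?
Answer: $792$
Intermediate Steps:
$F{\left(o,c \right)} = 0$ ($F{\left(o,c \right)} = -4 + 4 = 0$)
$L = 0$
$l = -6$ ($l = -4 - 2 = -6$)
$q{\left(u \right)} = -6$ ($q{\left(u \right)} = -6 + 0 = -6$)
$12 q{\left(D{\left(3,0 \right)} \right)} \left(-11\right) = 12 \left(-6\right) \left(-11\right) = \left(-72\right) \left(-11\right) = 792$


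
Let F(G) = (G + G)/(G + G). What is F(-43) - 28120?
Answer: -28119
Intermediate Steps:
F(G) = 1 (F(G) = (2*G)/((2*G)) = (2*G)*(1/(2*G)) = 1)
F(-43) - 28120 = 1 - 28120 = -28119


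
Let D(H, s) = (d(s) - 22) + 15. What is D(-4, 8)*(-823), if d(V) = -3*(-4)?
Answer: -4115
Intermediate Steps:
d(V) = 12
D(H, s) = 5 (D(H, s) = (12 - 22) + 15 = -10 + 15 = 5)
D(-4, 8)*(-823) = 5*(-823) = -4115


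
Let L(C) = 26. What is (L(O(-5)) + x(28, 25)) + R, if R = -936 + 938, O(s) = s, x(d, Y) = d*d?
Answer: 812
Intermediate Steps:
x(d, Y) = d**2
R = 2
(L(O(-5)) + x(28, 25)) + R = (26 + 28**2) + 2 = (26 + 784) + 2 = 810 + 2 = 812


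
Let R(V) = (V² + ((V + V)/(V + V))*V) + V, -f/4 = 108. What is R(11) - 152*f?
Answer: 65807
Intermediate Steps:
f = -432 (f = -4*108 = -432)
R(V) = V² + 2*V (R(V) = (V² + ((2*V)/((2*V)))*V) + V = (V² + ((2*V)*(1/(2*V)))*V) + V = (V² + 1*V) + V = (V² + V) + V = (V + V²) + V = V² + 2*V)
R(11) - 152*f = 11*(2 + 11) - 152*(-432) = 11*13 + 65664 = 143 + 65664 = 65807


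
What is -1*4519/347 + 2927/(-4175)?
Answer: -19882494/1448725 ≈ -13.724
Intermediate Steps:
-1*4519/347 + 2927/(-4175) = -4519*1/347 + 2927*(-1/4175) = -4519/347 - 2927/4175 = -19882494/1448725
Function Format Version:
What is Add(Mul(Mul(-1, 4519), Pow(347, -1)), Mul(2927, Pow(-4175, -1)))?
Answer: Rational(-19882494, 1448725) ≈ -13.724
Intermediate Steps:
Add(Mul(Mul(-1, 4519), Pow(347, -1)), Mul(2927, Pow(-4175, -1))) = Add(Mul(-4519, Rational(1, 347)), Mul(2927, Rational(-1, 4175))) = Add(Rational(-4519, 347), Rational(-2927, 4175)) = Rational(-19882494, 1448725)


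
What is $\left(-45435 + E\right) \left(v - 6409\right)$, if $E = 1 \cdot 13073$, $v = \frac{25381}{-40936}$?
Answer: $\frac{249743460065}{1204} \approx 2.0743 \cdot 10^{8}$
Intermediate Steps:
$v = - \frac{1493}{2408}$ ($v = 25381 \left(- \frac{1}{40936}\right) = - \frac{1493}{2408} \approx -0.62002$)
$E = 13073$
$\left(-45435 + E\right) \left(v - 6409\right) = \left(-45435 + 13073\right) \left(- \frac{1493}{2408} - 6409\right) = \left(-32362\right) \left(- \frac{15434365}{2408}\right) = \frac{249743460065}{1204}$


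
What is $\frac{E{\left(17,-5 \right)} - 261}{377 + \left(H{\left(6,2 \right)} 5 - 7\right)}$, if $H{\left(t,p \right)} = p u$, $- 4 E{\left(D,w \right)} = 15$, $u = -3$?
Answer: $- \frac{1059}{1360} \approx -0.77868$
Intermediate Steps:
$E{\left(D,w \right)} = - \frac{15}{4}$ ($E{\left(D,w \right)} = \left(- \frac{1}{4}\right) 15 = - \frac{15}{4}$)
$H{\left(t,p \right)} = - 3 p$ ($H{\left(t,p \right)} = p \left(-3\right) = - 3 p$)
$\frac{E{\left(17,-5 \right)} - 261}{377 + \left(H{\left(6,2 \right)} 5 - 7\right)} = \frac{- \frac{15}{4} - 261}{377 + \left(\left(-3\right) 2 \cdot 5 - 7\right)} = - \frac{1059}{4 \left(377 - 37\right)} = - \frac{1059}{4 \cdot 340} = \left(- \frac{1059}{4}\right) \frac{1}{340} = - \frac{1059}{1360}$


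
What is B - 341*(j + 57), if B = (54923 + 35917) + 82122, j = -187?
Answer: 217292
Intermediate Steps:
B = 172962 (B = 90840 + 82122 = 172962)
B - 341*(j + 57) = 172962 - 341*(-187 + 57) = 172962 - 341*(-130) = 172962 + 44330 = 217292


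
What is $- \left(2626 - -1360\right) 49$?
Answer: $-195314$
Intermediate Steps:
$- \left(2626 - -1360\right) 49 = - \left(2626 + 1360\right) 49 = - 3986 \cdot 49 = \left(-1\right) 195314 = -195314$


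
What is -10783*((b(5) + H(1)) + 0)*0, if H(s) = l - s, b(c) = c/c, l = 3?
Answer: 0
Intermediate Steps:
b(c) = 1
H(s) = 3 - s
-10783*((b(5) + H(1)) + 0)*0 = -10783*((1 + (3 - 1*1)) + 0)*0 = -10783*((1 + (3 - 1)) + 0)*0 = -10783*((1 + 2) + 0)*0 = -10783*(3 + 0)*0 = -32349*0 = -10783*0 = 0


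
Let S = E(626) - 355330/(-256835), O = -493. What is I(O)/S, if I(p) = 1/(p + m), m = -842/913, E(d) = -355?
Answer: 46898071/8191172722269 ≈ 5.7254e-6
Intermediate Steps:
m = -842/913 (m = -842*1/913 = -842/913 ≈ -0.92223)
I(p) = 1/(-842/913 + p) (I(p) = 1/(p - 842/913) = 1/(-842/913 + p))
S = -18164219/51367 (S = -355 - 355330/(-256835) = -355 - 355330*(-1/256835) = -355 + 71066/51367 = -18164219/51367 ≈ -353.62)
I(O)/S = (913/(-842 + 913*(-493)))/(-18164219/51367) = (913/(-842 - 450109))*(-51367/18164219) = (913/(-450951))*(-51367/18164219) = (913*(-1/450951))*(-51367/18164219) = -913/450951*(-51367/18164219) = 46898071/8191172722269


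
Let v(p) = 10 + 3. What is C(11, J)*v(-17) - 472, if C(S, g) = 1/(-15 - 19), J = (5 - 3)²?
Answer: -16061/34 ≈ -472.38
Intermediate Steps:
v(p) = 13
J = 4 (J = 2² = 4)
C(S, g) = -1/34 (C(S, g) = 1/(-34) = -1/34)
C(11, J)*v(-17) - 472 = -1/34*13 - 472 = -13/34 - 472 = -16061/34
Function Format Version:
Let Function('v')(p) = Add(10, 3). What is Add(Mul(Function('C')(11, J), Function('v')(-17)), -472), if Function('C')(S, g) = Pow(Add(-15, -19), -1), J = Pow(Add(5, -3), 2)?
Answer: Rational(-16061, 34) ≈ -472.38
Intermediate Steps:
Function('v')(p) = 13
J = 4 (J = Pow(2, 2) = 4)
Function('C')(S, g) = Rational(-1, 34) (Function('C')(S, g) = Pow(-34, -1) = Rational(-1, 34))
Add(Mul(Function('C')(11, J), Function('v')(-17)), -472) = Add(Mul(Rational(-1, 34), 13), -472) = Add(Rational(-13, 34), -472) = Rational(-16061, 34)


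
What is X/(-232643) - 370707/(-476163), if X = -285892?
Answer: 74124526999/36925329603 ≈ 2.0074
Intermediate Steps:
X/(-232643) - 370707/(-476163) = -285892/(-232643) - 370707/(-476163) = -285892*(-1/232643) - 370707*(-1/476163) = 285892/232643 + 123569/158721 = 74124526999/36925329603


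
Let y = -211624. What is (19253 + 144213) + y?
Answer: -48158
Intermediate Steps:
(19253 + 144213) + y = (19253 + 144213) - 211624 = 163466 - 211624 = -48158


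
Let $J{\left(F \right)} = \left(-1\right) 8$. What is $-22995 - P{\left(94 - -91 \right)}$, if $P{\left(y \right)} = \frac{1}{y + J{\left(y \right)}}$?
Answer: $- \frac{4070116}{177} \approx -22995.0$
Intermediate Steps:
$J{\left(F \right)} = -8$
$P{\left(y \right)} = \frac{1}{-8 + y}$ ($P{\left(y \right)} = \frac{1}{y - 8} = \frac{1}{-8 + y}$)
$-22995 - P{\left(94 - -91 \right)} = -22995 - \frac{1}{-8 + \left(94 - -91\right)} = -22995 - \frac{1}{-8 + \left(94 + 91\right)} = -22995 - \frac{1}{-8 + 185} = -22995 - \frac{1}{177} = - \frac{4070116}{177}$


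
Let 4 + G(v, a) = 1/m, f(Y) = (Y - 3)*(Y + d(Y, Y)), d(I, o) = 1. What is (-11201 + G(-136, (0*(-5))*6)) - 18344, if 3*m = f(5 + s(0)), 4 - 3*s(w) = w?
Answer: -6500753/220 ≈ -29549.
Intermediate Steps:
s(w) = 4/3 - w/3
f(Y) = (1 + Y)*(-3 + Y) (f(Y) = (Y - 3)*(Y + 1) = (-3 + Y)*(1 + Y) = (1 + Y)*(-3 + Y))
m = 220/27 (m = (-3 + (5 + (4/3 - ⅓*0))² - 2*(5 + (4/3 - ⅓*0)))/3 = (-3 + (5 + (4/3 + 0))² - 2*(5 + (4/3 + 0)))/3 = (-3 + (5 + 4/3)² - 2*(5 + 4/3))/3 = (-3 + (19/3)² - 2*19/3)/3 = (-3 + 361/9 - 38/3)/3 = (⅓)*(220/9) = 220/27 ≈ 8.1481)
G(v, a) = -853/220 (G(v, a) = -4 + 1/(220/27) = -4 + 27/220 = -853/220)
(-11201 + G(-136, (0*(-5))*6)) - 18344 = (-11201 - 853/220) - 18344 = -2465073/220 - 18344 = -6500753/220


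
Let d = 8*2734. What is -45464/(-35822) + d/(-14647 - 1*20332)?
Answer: 403393236/626508869 ≈ 0.64388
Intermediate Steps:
d = 21872
-45464/(-35822) + d/(-14647 - 1*20332) = -45464/(-35822) + 21872/(-14647 - 1*20332) = -45464*(-1/35822) + 21872/(-14647 - 20332) = 22732/17911 + 21872/(-34979) = 22732/17911 + 21872*(-1/34979) = 22732/17911 - 21872/34979 = 403393236/626508869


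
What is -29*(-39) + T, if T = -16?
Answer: 1115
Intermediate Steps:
-29*(-39) + T = -29*(-39) - 16 = 1131 - 16 = 1115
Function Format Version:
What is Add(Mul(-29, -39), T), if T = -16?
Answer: 1115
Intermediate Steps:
Add(Mul(-29, -39), T) = Add(Mul(-29, -39), -16) = Add(1131, -16) = 1115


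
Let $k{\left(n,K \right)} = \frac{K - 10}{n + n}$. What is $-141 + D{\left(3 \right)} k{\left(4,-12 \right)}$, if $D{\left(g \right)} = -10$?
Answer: $- \frac{227}{2} \approx -113.5$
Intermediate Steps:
$k{\left(n,K \right)} = \frac{-10 + K}{2 n}$
$-141 + D{\left(3 \right)} k{\left(4,-12 \right)} = -141 - 10 \frac{-10 - 12}{2 \cdot 4} = -141 - 10 \cdot \frac{1}{2} \cdot \frac{1}{4} \left(-22\right) = -141 - - \frac{55}{2} = -141 + \frac{55}{2} = - \frac{227}{2}$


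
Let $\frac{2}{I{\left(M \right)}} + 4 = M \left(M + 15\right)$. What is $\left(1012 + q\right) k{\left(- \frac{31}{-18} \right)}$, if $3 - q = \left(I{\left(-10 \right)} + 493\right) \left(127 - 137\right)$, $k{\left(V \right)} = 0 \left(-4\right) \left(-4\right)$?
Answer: $0$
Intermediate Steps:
$I{\left(M \right)} = \frac{2}{-4 + M \left(15 + M\right)}$ ($I{\left(M \right)} = \frac{2}{-4 + M \left(M + 15\right)} = \frac{2}{-4 + M \left(15 + M\right)}$)
$k{\left(V \right)} = 0$ ($k{\left(V \right)} = 0 \left(-4\right) = 0$)
$q = \frac{133181}{27}$ ($q = 3 - \left(\frac{2}{-4 + \left(-10\right)^{2} + 15 \left(-10\right)} + 493\right) \left(127 - 137\right) = 3 - \left(\frac{2}{-4 + 100 - 150} + 493\right) \left(-10\right) = 3 - \left(\frac{2}{-54} + 493\right) \left(-10\right) = 3 - \left(2 \left(- \frac{1}{54}\right) + 493\right) \left(-10\right) = 3 - \left(- \frac{1}{27} + 493\right) \left(-10\right) = 3 - \frac{13310}{27} \left(-10\right) = 3 - - \frac{133100}{27} = 3 + \frac{133100}{27} = \frac{133181}{27} \approx 4932.6$)
$\left(1012 + q\right) k{\left(- \frac{31}{-18} \right)} = \left(1012 + \frac{133181}{27}\right) 0 = \frac{160505}{27} \cdot 0 = 0$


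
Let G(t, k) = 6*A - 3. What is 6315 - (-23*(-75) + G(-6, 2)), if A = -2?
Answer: 4605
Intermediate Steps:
G(t, k) = -15 (G(t, k) = 6*(-2) - 3 = -12 - 3 = -15)
6315 - (-23*(-75) + G(-6, 2)) = 6315 - (-23*(-75) - 15) = 6315 - (1725 - 15) = 6315 - 1*1710 = 6315 - 1710 = 4605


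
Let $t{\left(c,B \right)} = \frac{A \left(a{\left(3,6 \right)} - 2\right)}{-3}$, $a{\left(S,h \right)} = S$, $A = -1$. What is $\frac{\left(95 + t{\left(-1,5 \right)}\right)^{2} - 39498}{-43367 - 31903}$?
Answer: $\frac{136843}{338715} \approx 0.40401$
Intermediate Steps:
$t{\left(c,B \right)} = \frac{1}{3}$ ($t{\left(c,B \right)} = \frac{\left(-1\right) \left(3 - 2\right)}{-3} = \left(-1\right) 1 \left(- \frac{1}{3}\right) = \left(-1\right) \left(- \frac{1}{3}\right) = \frac{1}{3}$)
$\frac{\left(95 + t{\left(-1,5 \right)}\right)^{2} - 39498}{-43367 - 31903} = \frac{\left(95 + \frac{1}{3}\right)^{2} - 39498}{-43367 - 31903} = \frac{\left(\frac{286}{3}\right)^{2} - 39498}{-43367 - 31903} = \frac{\frac{81796}{9} - 39498}{-75270} = \left(- \frac{273686}{9}\right) \left(- \frac{1}{75270}\right) = \frac{136843}{338715}$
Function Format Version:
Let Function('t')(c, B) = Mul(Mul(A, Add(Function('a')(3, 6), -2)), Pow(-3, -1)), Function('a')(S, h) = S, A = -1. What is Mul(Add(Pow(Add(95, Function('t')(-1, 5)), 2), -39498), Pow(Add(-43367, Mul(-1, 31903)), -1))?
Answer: Rational(136843, 338715) ≈ 0.40401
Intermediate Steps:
Function('t')(c, B) = Rational(1, 3) (Function('t')(c, B) = Mul(Mul(-1, Add(3, -2)), Pow(-3, -1)) = Mul(Mul(-1, 1), Rational(-1, 3)) = Mul(-1, Rational(-1, 3)) = Rational(1, 3))
Mul(Add(Pow(Add(95, Function('t')(-1, 5)), 2), -39498), Pow(Add(-43367, Mul(-1, 31903)), -1)) = Mul(Add(Pow(Add(95, Rational(1, 3)), 2), -39498), Pow(Add(-43367, Mul(-1, 31903)), -1)) = Mul(Add(Pow(Rational(286, 3), 2), -39498), Pow(Add(-43367, -31903), -1)) = Mul(Add(Rational(81796, 9), -39498), Pow(-75270, -1)) = Mul(Rational(-273686, 9), Rational(-1, 75270)) = Rational(136843, 338715)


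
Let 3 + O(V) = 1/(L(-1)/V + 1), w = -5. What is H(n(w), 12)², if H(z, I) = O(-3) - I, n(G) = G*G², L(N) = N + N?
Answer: 5184/25 ≈ 207.36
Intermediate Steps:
L(N) = 2*N
n(G) = G³
O(V) = -3 + 1/(1 - 2/V) (O(V) = -3 + 1/((2*(-1))/V + 1) = -3 + 1/(-2/V + 1) = -3 + 1/(1 - 2/V))
H(z, I) = -12/5 - I (H(z, I) = 2*(3 - 1*(-3))/(-2 - 3) - I = 2*(3 + 3)/(-5) - I = 2*(-⅕)*6 - I = -12/5 - I)
H(n(w), 12)² = (-12/5 - 1*12)² = (-12/5 - 12)² = (-72/5)² = 5184/25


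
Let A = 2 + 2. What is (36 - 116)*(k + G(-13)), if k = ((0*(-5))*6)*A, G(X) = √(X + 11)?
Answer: -80*I*√2 ≈ -113.14*I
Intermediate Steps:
G(X) = √(11 + X)
A = 4
k = 0 (k = ((0*(-5))*6)*4 = (0*6)*4 = 0*4 = 0)
(36 - 116)*(k + G(-13)) = (36 - 116)*(0 + √(11 - 13)) = -80*(0 + √(-2)) = -80*(0 + I*√2) = -80*I*√2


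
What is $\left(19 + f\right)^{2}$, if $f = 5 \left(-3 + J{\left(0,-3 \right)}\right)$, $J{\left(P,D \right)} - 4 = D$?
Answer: $81$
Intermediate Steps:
$J{\left(P,D \right)} = 4 + D$
$f = -10$ ($f = 5 \left(-3 + \left(4 - 3\right)\right) = 5 \left(-3 + 1\right) = 5 \left(-2\right) = -10$)
$\left(19 + f\right)^{2} = \left(19 - 10\right)^{2} = 9^{2} = 81$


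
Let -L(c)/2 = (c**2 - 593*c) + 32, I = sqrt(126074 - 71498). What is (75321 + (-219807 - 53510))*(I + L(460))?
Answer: -24214118816 - 2375952*sqrt(379) ≈ -2.4260e+10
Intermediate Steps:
I = 12*sqrt(379) (I = sqrt(54576) = 12*sqrt(379) ≈ 233.61)
L(c) = -64 - 2*c**2 + 1186*c (L(c) = -2*((c**2 - 593*c) + 32) = -2*(32 + c**2 - 593*c) = -64 - 2*c**2 + 1186*c)
(75321 + (-219807 - 53510))*(I + L(460)) = (75321 + (-219807 - 53510))*(12*sqrt(379) + (-64 - 2*460**2 + 1186*460)) = (75321 - 273317)*(12*sqrt(379) + (-64 - 2*211600 + 545560)) = -197996*(12*sqrt(379) + (-64 - 423200 + 545560)) = -197996*(12*sqrt(379) + 122296) = -197996*(122296 + 12*sqrt(379)) = -24214118816 - 2375952*sqrt(379)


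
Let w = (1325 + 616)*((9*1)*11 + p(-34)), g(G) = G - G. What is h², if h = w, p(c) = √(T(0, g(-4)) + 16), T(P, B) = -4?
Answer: 36970291053 + 1491922476*√3 ≈ 3.9554e+10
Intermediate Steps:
g(G) = 0
p(c) = 2*√3 (p(c) = √(-4 + 16) = √12 = 2*√3)
w = 192159 + 3882*√3 (w = (1325 + 616)*((9*1)*11 + 2*√3) = 1941*(9*11 + 2*√3) = 1941*(99 + 2*√3) = 192159 + 3882*√3 ≈ 1.9888e+5)
h = 192159 + 3882*√3 ≈ 1.9888e+5
h² = (192159 + 3882*√3)²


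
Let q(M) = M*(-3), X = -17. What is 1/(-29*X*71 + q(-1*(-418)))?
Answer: 1/33749 ≈ 2.9630e-5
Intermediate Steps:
q(M) = -3*M
1/(-29*X*71 + q(-1*(-418))) = 1/(-29*(-17)*71 - (-3)*(-418)) = 1/(493*71 - 3*418) = 1/(35003 - 1254) = 1/33749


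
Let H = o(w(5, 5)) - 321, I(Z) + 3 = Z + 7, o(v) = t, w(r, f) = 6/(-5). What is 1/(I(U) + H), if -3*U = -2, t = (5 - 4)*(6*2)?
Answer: -3/913 ≈ -0.0032859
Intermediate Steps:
t = 12 (t = 1*12 = 12)
w(r, f) = -6/5 (w(r, f) = 6*(-⅕) = -6/5)
o(v) = 12
U = ⅔ (U = -⅓*(-2) = ⅔ ≈ 0.66667)
I(Z) = 4 + Z (I(Z) = -3 + (Z + 7) = -3 + (7 + Z) = 4 + Z)
H = -309 (H = 12 - 321 = -309)
1/(I(U) + H) = 1/((4 + ⅔) - 309) = 1/(14/3 - 309) = 1/(-913/3) = -3/913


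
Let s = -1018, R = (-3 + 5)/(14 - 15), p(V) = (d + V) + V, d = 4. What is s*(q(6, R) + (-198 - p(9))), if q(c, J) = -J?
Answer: 221924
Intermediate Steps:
p(V) = 4 + 2*V (p(V) = (4 + V) + V = 4 + 2*V)
R = -2 (R = 2/(-1) = 2*(-1) = -2)
s*(q(6, R) + (-198 - p(9))) = -1018*(-1*(-2) + (-198 - (4 + 2*9))) = -1018*(2 + (-198 - (4 + 18))) = -1018*(2 + (-198 - 1*22)) = -1018*(2 + (-198 - 22)) = -1018*(2 - 220) = -1018*(-218) = 221924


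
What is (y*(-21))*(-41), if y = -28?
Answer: -24108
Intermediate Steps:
(y*(-21))*(-41) = -28*(-21)*(-41) = 588*(-41) = -24108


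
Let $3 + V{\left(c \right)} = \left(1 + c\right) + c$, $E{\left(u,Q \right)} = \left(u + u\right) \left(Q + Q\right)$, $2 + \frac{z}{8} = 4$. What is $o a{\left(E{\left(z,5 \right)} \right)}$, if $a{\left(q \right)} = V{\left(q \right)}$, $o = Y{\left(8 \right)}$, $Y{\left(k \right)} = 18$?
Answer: $11484$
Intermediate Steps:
$z = 16$ ($z = -16 + 8 \cdot 4 = -16 + 32 = 16$)
$E{\left(u,Q \right)} = 4 Q u$ ($E{\left(u,Q \right)} = 2 u 2 Q = 4 Q u$)
$o = 18$
$V{\left(c \right)} = -2 + 2 c$ ($V{\left(c \right)} = -3 + \left(\left(1 + c\right) + c\right) = -3 + \left(1 + 2 c\right) = -2 + 2 c$)
$a{\left(q \right)} = -2 + 2 q$
$o a{\left(E{\left(z,5 \right)} \right)} = 18 \left(-2 + 2 \cdot 4 \cdot 5 \cdot 16\right) = 18 \left(-2 + 2 \cdot 320\right) = 18 \left(-2 + 640\right) = 18 \cdot 638 = 11484$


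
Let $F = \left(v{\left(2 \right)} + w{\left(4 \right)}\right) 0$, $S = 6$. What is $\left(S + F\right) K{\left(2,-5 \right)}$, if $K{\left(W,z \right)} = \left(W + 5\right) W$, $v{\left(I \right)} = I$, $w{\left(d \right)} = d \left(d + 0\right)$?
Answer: $84$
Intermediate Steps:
$w{\left(d \right)} = d^{2}$ ($w{\left(d \right)} = d d = d^{2}$)
$F = 0$ ($F = \left(2 + 4^{2}\right) 0 = \left(2 + 16\right) 0 = 18 \cdot 0 = 0$)
$K{\left(W,z \right)} = W \left(5 + W\right)$ ($K{\left(W,z \right)} = \left(5 + W\right) W = W \left(5 + W\right)$)
$\left(S + F\right) K{\left(2,-5 \right)} = \left(6 + 0\right) 2 \left(5 + 2\right) = 6 \cdot 2 \cdot 7 = 6 \cdot 14 = 84$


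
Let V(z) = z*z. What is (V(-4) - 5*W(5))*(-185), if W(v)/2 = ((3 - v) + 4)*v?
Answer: 15540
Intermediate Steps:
W(v) = 2*v*(7 - v) (W(v) = 2*(((3 - v) + 4)*v) = 2*((7 - v)*v) = 2*(v*(7 - v)) = 2*v*(7 - v))
V(z) = z²
(V(-4) - 5*W(5))*(-185) = ((-4)² - 10*5*(7 - 1*5))*(-185) = (16 - 10*5*(7 - 5))*(-185) = (16 - 10*5*2)*(-185) = (16 - 5*20)*(-185) = (16 - 100)*(-185) = -84*(-185) = 15540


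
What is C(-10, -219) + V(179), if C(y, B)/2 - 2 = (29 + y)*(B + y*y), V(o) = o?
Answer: -4339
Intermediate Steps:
C(y, B) = 4 + 2*(29 + y)*(B + y**2) (C(y, B) = 4 + 2*((29 + y)*(B + y*y)) = 4 + 2*((29 + y)*(B + y**2)) = 4 + 2*(29 + y)*(B + y**2))
C(-10, -219) + V(179) = (4 + 2*(-10)**3 + 58*(-219) + 58*(-10)**2 + 2*(-219)*(-10)) + 179 = (4 + 2*(-1000) - 12702 + 58*100 + 4380) + 179 = (4 - 2000 - 12702 + 5800 + 4380) + 179 = -4518 + 179 = -4339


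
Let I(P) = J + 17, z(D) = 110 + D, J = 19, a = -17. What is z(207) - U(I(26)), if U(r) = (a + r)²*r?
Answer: -12679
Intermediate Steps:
I(P) = 36 (I(P) = 19 + 17 = 36)
U(r) = r*(-17 + r)² (U(r) = (-17 + r)²*r = r*(-17 + r)²)
z(207) - U(I(26)) = (110 + 207) - 36*(-17 + 36)² = 317 - 36*19² = 317 - 36*361 = 317 - 1*12996 = 317 - 12996 = -12679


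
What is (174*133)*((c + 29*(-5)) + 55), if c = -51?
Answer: -3263022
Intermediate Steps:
(174*133)*((c + 29*(-5)) + 55) = (174*133)*((-51 + 29*(-5)) + 55) = 23142*((-51 - 145) + 55) = 23142*(-196 + 55) = 23142*(-141) = -3263022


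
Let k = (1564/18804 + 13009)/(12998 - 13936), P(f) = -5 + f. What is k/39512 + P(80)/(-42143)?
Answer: -58375035725/27397614892956 ≈ -0.0021307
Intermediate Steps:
k = -30577850/2204769 (k = (1564*(1/18804) + 13009)/(-938) = (391/4701 + 13009)*(-1/938) = (61155700/4701)*(-1/938) = -30577850/2204769 ≈ -13.869)
k/39512 + P(80)/(-42143) = -30577850/2204769/39512 + (-5 + 80)/(-42143) = -30577850/2204769*1/39512 + 75*(-1/42143) = -15288925/43557416364 - 75/42143 = -58375035725/27397614892956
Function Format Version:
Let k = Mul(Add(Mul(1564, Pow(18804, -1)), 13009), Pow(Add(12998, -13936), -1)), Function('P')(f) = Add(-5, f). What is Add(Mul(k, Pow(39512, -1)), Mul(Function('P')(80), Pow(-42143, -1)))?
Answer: Rational(-58375035725, 27397614892956) ≈ -0.0021307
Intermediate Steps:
k = Rational(-30577850, 2204769) (k = Mul(Add(Mul(1564, Rational(1, 18804)), 13009), Pow(-938, -1)) = Mul(Add(Rational(391, 4701), 13009), Rational(-1, 938)) = Mul(Rational(61155700, 4701), Rational(-1, 938)) = Rational(-30577850, 2204769) ≈ -13.869)
Add(Mul(k, Pow(39512, -1)), Mul(Function('P')(80), Pow(-42143, -1))) = Add(Mul(Rational(-30577850, 2204769), Pow(39512, -1)), Mul(Add(-5, 80), Pow(-42143, -1))) = Add(Mul(Rational(-30577850, 2204769), Rational(1, 39512)), Mul(75, Rational(-1, 42143))) = Add(Rational(-15288925, 43557416364), Rational(-75, 42143)) = Rational(-58375035725, 27397614892956)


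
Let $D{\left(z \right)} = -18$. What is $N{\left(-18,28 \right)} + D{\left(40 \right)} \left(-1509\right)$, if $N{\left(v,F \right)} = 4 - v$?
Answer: $27184$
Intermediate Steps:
$N{\left(-18,28 \right)} + D{\left(40 \right)} \left(-1509\right) = \left(4 - -18\right) - -27162 = \left(4 + 18\right) + 27162 = 22 + 27162 = 27184$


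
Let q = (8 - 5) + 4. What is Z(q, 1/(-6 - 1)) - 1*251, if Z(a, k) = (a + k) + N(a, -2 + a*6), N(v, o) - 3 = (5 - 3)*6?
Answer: -1604/7 ≈ -229.14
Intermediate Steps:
N(v, o) = 15 (N(v, o) = 3 + (5 - 3)*6 = 3 + 2*6 = 3 + 12 = 15)
q = 7 (q = 3 + 4 = 7)
Z(a, k) = 15 + a + k (Z(a, k) = (a + k) + 15 = 15 + a + k)
Z(q, 1/(-6 - 1)) - 1*251 = (15 + 7 + 1/(-6 - 1)) - 1*251 = (15 + 7 + 1/(-7)) - 251 = (15 + 7 - ⅐) - 251 = 153/7 - 251 = -1604/7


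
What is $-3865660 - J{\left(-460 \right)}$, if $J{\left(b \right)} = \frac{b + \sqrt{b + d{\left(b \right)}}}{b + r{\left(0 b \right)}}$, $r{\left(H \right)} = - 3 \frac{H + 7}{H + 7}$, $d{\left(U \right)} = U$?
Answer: $- \frac{1789801040}{463} + \frac{2 i \sqrt{230}}{463} \approx -3.8657 \cdot 10^{6} + 0.065511 i$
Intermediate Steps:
$r{\left(H \right)} = -3$ ($r{\left(H \right)} = - 3 \frac{7 + H}{7 + H} = \left(-3\right) 1 = -3$)
$J{\left(b \right)} = \frac{b + \sqrt{2} \sqrt{b}}{-3 + b}$ ($J{\left(b \right)} = \frac{b + \sqrt{b + b}}{b - 3} = \frac{b + \sqrt{2 b}}{-3 + b} = \frac{b + \sqrt{2} \sqrt{b}}{-3 + b}$)
$-3865660 - J{\left(-460 \right)} = -3865660 - \frac{-460 + \sqrt{2} \sqrt{-460}}{-3 - 460} = -3865660 - \frac{-460 + \sqrt{2} \cdot 2 i \sqrt{115}}{-463} = -3865660 - - \frac{-460 + 2 i \sqrt{230}}{463} = -3865660 - \left(\frac{460}{463} - \frac{2 i \sqrt{230}}{463}\right) = - \frac{1789801040}{463} + \frac{2 i \sqrt{230}}{463}$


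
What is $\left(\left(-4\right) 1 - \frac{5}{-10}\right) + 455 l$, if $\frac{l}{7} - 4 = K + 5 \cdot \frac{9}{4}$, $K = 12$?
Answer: $\frac{347151}{4} \approx 86788.0$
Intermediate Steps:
$l = \frac{763}{4}$ ($l = 28 + 7 \left(12 + 5 \cdot \frac{9}{4}\right) = 28 + 7 \left(12 + \frac{45}{4}\right) = 28 + 7 \cdot \frac{93}{4} = 28 + \frac{651}{4} = \frac{763}{4} \approx 190.75$)
$\left(\left(-4\right) 1 - \frac{5}{-10}\right) + 455 l = \left(\left(-4\right) 1 - \frac{5}{-10}\right) + 455 \cdot \frac{763}{4} = \left(-4 - - \frac{1}{2}\right) + \frac{347165}{4} = \left(-4 + \frac{1}{2}\right) + \frac{347165}{4} = - \frac{7}{2} + \frac{347165}{4} = \frac{347151}{4}$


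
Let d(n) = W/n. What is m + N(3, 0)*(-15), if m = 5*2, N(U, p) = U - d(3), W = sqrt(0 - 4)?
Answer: -35 + 10*I ≈ -35.0 + 10.0*I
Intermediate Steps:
W = 2*I (W = sqrt(-4) = 2*I ≈ 2.0*I)
d(n) = 2*I/n (d(n) = (2*I)/n = 2*I/n)
N(U, p) = U - 2*I/3
m = 10
m + N(3, 0)*(-15) = 10 + (3 - 2*I/3)*(-15) = 10 + (-45 + 10*I) = -35 + 10*I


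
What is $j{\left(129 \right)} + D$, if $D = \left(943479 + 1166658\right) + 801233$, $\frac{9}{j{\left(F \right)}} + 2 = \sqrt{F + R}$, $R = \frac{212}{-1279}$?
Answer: $\frac{154946030444}{53221} + \frac{3 \sqrt{210752341}}{53221} \approx 2.9114 \cdot 10^{6}$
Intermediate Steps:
$R = - \frac{212}{1279}$ ($R = 212 \left(- \frac{1}{1279}\right) = - \frac{212}{1279} \approx -0.16575$)
$j{\left(F \right)} = \frac{9}{-2 + \sqrt{- \frac{212}{1279} + F}}$ ($j{\left(F \right)} = \frac{9}{-2 + \sqrt{F - \frac{212}{1279}}} = \frac{9}{-2 + \sqrt{- \frac{212}{1279} + F}}$)
$D = 2911370$ ($D = 2110137 + 801233 = 2911370$)
$j{\left(129 \right)} + D = \frac{11511}{-2558 + \sqrt{1279} \sqrt{-212 + 1279 \cdot 129}} + 2911370 = \frac{11511}{-2558 + \sqrt{1279} \sqrt{-212 + 164991}} + 2911370 = \frac{11511}{-2558 + \sqrt{1279} \sqrt{164779}} + 2911370 = \frac{11511}{-2558 + \sqrt{210752341}} + 2911370 = 2911370 + \frac{11511}{-2558 + \sqrt{210752341}}$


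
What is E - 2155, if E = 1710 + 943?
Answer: 498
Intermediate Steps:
E = 2653
E - 2155 = 2653 - 2155 = 498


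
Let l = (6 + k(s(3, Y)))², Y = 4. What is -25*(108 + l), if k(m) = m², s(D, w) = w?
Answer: -14800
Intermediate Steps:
l = 484 (l = (6 + 4²)² = (6 + 16)² = 22² = 484)
-25*(108 + l) = -25*(108 + 484) = -25*592 = -14800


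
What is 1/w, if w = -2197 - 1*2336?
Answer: -1/4533 ≈ -0.00022060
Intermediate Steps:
w = -4533 (w = -2197 - 2336 = -4533)
1/w = 1/(-4533) = -1/4533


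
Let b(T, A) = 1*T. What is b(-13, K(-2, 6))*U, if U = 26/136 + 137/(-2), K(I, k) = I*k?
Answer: 60385/68 ≈ 888.01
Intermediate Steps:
U = -4645/68 (U = 26*(1/136) + 137*(-1/2) = 13/68 - 137/2 = -4645/68 ≈ -68.309)
b(T, A) = T
b(-13, K(-2, 6))*U = -13*(-4645/68) = 60385/68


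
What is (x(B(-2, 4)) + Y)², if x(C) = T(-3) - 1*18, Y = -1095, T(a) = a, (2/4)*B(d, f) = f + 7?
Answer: 1245456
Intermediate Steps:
B(d, f) = 14 + 2*f (B(d, f) = 2*(f + 7) = 2*(7 + f) = 14 + 2*f)
x(C) = -21 (x(C) = -3 - 1*18 = -3 - 18 = -21)
(x(B(-2, 4)) + Y)² = (-21 - 1095)² = (-1116)² = 1245456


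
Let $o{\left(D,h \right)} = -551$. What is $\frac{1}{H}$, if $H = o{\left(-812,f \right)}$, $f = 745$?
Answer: $- \frac{1}{551} \approx -0.0018149$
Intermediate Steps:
$H = -551$
$\frac{1}{H} = \frac{1}{-551} = - \frac{1}{551}$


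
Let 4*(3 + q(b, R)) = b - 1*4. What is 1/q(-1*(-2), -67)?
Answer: -2/7 ≈ -0.28571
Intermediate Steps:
q(b, R) = -4 + b/4 (q(b, R) = -3 + (b - 1*4)/4 = -3 + (b - 4)/4 = -3 + (-4 + b)/4 = -3 + (-1 + b/4) = -4 + b/4)
1/q(-1*(-2), -67) = 1/(-4 + (-1*(-2))/4) = 1/(-4 + (¼)*2) = 1/(-4 + ½) = 1/(-7/2) = -2/7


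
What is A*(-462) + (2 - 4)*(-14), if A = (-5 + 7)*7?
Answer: -6440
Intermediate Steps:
A = 14 (A = 2*7 = 14)
A*(-462) + (2 - 4)*(-14) = 14*(-462) + (2 - 4)*(-14) = -6468 - 2*(-14) = -6468 + 28 = -6440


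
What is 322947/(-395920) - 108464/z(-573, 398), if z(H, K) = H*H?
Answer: -148975932443/129992017680 ≈ -1.1460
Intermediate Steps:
z(H, K) = H**2
322947/(-395920) - 108464/z(-573, 398) = 322947/(-395920) - 108464/((-573)**2) = 322947*(-1/395920) - 108464/328329 = -322947/395920 - 108464*1/328329 = -322947/395920 - 108464/328329 = -148975932443/129992017680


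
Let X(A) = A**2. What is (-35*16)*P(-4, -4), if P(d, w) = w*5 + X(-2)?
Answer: 8960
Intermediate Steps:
P(d, w) = 4 + 5*w (P(d, w) = w*5 + (-2)**2 = 5*w + 4 = 4 + 5*w)
(-35*16)*P(-4, -4) = (-35*16)*(4 + 5*(-4)) = -560*(4 - 20) = -560*(-16) = 8960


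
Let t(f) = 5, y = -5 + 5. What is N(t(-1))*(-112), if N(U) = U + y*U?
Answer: -560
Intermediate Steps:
y = 0
N(U) = U (N(U) = U + 0*U = U + 0 = U)
N(t(-1))*(-112) = 5*(-112) = -560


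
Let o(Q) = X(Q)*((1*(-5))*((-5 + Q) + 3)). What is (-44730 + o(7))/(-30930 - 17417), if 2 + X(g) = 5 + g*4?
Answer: 45505/48347 ≈ 0.94122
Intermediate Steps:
X(g) = 3 + 4*g (X(g) = -2 + (5 + g*4) = -2 + (5 + 4*g) = 3 + 4*g)
o(Q) = (3 + 4*Q)*(10 - 5*Q) (o(Q) = (3 + 4*Q)*((1*(-5))*((-5 + Q) + 3)) = (3 + 4*Q)*(-5*(-2 + Q)) = (3 + 4*Q)*(10 - 5*Q))
(-44730 + o(7))/(-30930 - 17417) = (-44730 + (30 - 20*7² + 25*7))/(-30930 - 17417) = (-44730 + (30 - 20*49 + 175))/(-48347) = (-44730 + (30 - 980 + 175))*(-1/48347) = (-44730 - 775)*(-1/48347) = -45505*(-1/48347) = 45505/48347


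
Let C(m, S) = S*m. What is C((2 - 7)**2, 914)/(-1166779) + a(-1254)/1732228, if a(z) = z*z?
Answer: 448799309041/505281813403 ≈ 0.88822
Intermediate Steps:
a(z) = z**2
C((2 - 7)**2, 914)/(-1166779) + a(-1254)/1732228 = (914*(2 - 7)**2)/(-1166779) + (-1254)**2/1732228 = (914*(-5)**2)*(-1/1166779) + 1572516*(1/1732228) = (914*25)*(-1/1166779) + 393129/433057 = 22850*(-1/1166779) + 393129/433057 = -22850/1166779 + 393129/433057 = 448799309041/505281813403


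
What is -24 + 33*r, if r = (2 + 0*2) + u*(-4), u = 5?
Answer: -618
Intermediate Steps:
r = -18 (r = (2 + 0*2) + 5*(-4) = (2 + 0) - 20 = 2 - 20 = -18)
-24 + 33*r = -24 + 33*(-18) = -24 - 594 = -618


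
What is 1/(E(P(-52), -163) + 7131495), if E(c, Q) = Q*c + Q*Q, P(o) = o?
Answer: 1/7166540 ≈ 1.3954e-7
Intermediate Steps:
E(c, Q) = Q**2 + Q*c (E(c, Q) = Q*c + Q**2 = Q**2 + Q*c)
1/(E(P(-52), -163) + 7131495) = 1/(-163*(-163 - 52) + 7131495) = 1/(-163*(-215) + 7131495) = 1/(35045 + 7131495) = 1/7166540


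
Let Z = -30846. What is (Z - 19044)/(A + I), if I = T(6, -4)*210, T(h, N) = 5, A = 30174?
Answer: -8315/5204 ≈ -1.5978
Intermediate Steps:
I = 1050 (I = 5*210 = 1050)
(Z - 19044)/(A + I) = (-30846 - 19044)/(30174 + 1050) = -49890/31224 = -49890*1/31224 = -8315/5204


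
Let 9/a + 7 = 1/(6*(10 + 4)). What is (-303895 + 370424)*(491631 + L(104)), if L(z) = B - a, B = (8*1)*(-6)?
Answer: 19197606709833/587 ≈ 3.2705e+10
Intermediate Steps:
B = -48 (B = 8*(-6) = -48)
a = -756/587 (a = 9/(-7 + 1/(6*(10 + 4))) = 9/(-7 + 1/(6*14)) = 9/(-7 + 1/84) = 9/(-587/84) = 9*(-84/587) = -756/587 ≈ -1.2879)
L(z) = -27420/587 (L(z) = -48 - 1*(-756/587) = -48 + 756/587 = -27420/587)
(-303895 + 370424)*(491631 + L(104)) = (-303895 + 370424)*(491631 - 27420/587) = 66529*(288559977/587) = 19197606709833/587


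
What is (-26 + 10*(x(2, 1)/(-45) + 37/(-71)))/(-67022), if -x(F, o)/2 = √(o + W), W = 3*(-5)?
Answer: 1108/2379281 - 2*I*√14/301599 ≈ 0.00046569 - 2.4812e-5*I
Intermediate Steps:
W = -15
x(F, o) = -2*√(-15 + o) (x(F, o) = -2*√(o - 15) = -2*√(-15 + o))
(-26 + 10*(x(2, 1)/(-45) + 37/(-71)))/(-67022) = (-26 + 10*(-2*√(-15 + 1)/(-45) + 37/(-71)))/(-67022) = (-26 + 10*(-2*I*√14*(-1/45) + 37*(-1/71)))*(-1/67022) = (-26 + 10*(-2*I*√14*(-1/45) - 37/71))*(-1/67022) = (-26 + 10*(2*I*√14/45 - 37/71))*(-1/67022) = (-26 + 10*(-37/71 + 2*I*√14/45))*(-1/67022) = (-26 + (-370/71 + 4*I*√14/9))*(-1/67022) = (-2216/71 + 4*I*√14/9)*(-1/67022) = 1108/2379281 - 2*I*√14/301599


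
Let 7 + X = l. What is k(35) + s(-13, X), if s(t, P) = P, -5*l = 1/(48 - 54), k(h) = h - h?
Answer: -209/30 ≈ -6.9667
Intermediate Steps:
k(h) = 0
l = 1/30 (l = -1/(5*(48 - 54)) = -⅕/(-6) = -⅕*(-⅙) = 1/30 ≈ 0.033333)
X = -209/30 (X = -7 + 1/30 = -209/30 ≈ -6.9667)
k(35) + s(-13, X) = 0 - 209/30 = -209/30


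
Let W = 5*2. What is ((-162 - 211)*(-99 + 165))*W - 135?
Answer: -246315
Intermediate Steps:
W = 10
((-162 - 211)*(-99 + 165))*W - 135 = ((-162 - 211)*(-99 + 165))*10 - 135 = -373*66*10 - 135 = -24618*10 - 135 = -246180 - 135 = -246315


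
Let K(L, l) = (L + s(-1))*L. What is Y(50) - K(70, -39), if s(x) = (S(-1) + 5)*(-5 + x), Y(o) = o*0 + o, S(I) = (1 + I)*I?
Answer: -2750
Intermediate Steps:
S(I) = I*(1 + I)
Y(o) = o (Y(o) = 0 + o = o)
s(x) = -25 + 5*x (s(x) = (-(1 - 1) + 5)*(-5 + x) = (-1*0 + 5)*(-5 + x) = (0 + 5)*(-5 + x) = 5*(-5 + x) = -25 + 5*x)
K(L, l) = L*(-30 + L) (K(L, l) = (L + (-25 + 5*(-1)))*L = (L + (-25 - 5))*L = (L - 30)*L = (-30 + L)*L = L*(-30 + L))
Y(50) - K(70, -39) = 50 - 70*(-30 + 70) = 50 - 70*40 = 50 - 1*2800 = 50 - 2800 = -2750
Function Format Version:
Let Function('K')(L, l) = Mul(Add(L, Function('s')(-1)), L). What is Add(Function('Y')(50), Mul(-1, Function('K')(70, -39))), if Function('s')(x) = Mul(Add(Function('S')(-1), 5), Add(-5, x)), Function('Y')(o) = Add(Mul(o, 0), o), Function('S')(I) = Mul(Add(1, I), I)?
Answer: -2750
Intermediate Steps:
Function('S')(I) = Mul(I, Add(1, I))
Function('Y')(o) = o (Function('Y')(o) = Add(0, o) = o)
Function('s')(x) = Add(-25, Mul(5, x)) (Function('s')(x) = Mul(Add(Mul(-1, Add(1, -1)), 5), Add(-5, x)) = Mul(Add(Mul(-1, 0), 5), Add(-5, x)) = Mul(Add(0, 5), Add(-5, x)) = Mul(5, Add(-5, x)) = Add(-25, Mul(5, x)))
Function('K')(L, l) = Mul(L, Add(-30, L)) (Function('K')(L, l) = Mul(Add(L, Add(-25, Mul(5, -1))), L) = Mul(Add(L, Add(-25, -5)), L) = Mul(Add(L, -30), L) = Mul(Add(-30, L), L) = Mul(L, Add(-30, L)))
Add(Function('Y')(50), Mul(-1, Function('K')(70, -39))) = Add(50, Mul(-1, Mul(70, Add(-30, 70)))) = Add(50, Mul(-1, Mul(70, 40))) = Add(50, Mul(-1, 2800)) = Add(50, -2800) = -2750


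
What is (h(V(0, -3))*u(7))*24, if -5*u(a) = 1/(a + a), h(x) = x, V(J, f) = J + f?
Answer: 36/35 ≈ 1.0286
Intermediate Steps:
u(a) = -1/(10*a) (u(a) = -1/(5*(a + a)) = -1/(2*a)/5 = -1/(10*a))
(h(V(0, -3))*u(7))*24 = ((0 - 3)*(-⅒/7))*24 = -(-3)/(10*7)*24 = -3*(-1/70)*24 = (3/70)*24 = 36/35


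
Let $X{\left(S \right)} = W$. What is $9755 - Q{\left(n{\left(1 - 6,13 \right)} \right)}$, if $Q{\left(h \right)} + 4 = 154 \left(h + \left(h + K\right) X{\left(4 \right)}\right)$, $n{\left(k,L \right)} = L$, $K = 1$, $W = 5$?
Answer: $-3023$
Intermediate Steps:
$X{\left(S \right)} = 5$
$Q{\left(h \right)} = 766 + 924 h$ ($Q{\left(h \right)} = -4 + 154 \left(h + \left(h + 1\right) 5\right) = -4 + 154 \left(h + \left(1 + h\right) 5\right) = -4 + 154 \left(h + \left(5 + 5 h\right)\right) = -4 + 154 \left(5 + 6 h\right) = -4 + \left(770 + 924 h\right) = 766 + 924 h$)
$9755 - Q{\left(n{\left(1 - 6,13 \right)} \right)} = 9755 - \left(766 + 924 \cdot 13\right) = 9755 - \left(766 + 12012\right) = 9755 - 12778 = -3023$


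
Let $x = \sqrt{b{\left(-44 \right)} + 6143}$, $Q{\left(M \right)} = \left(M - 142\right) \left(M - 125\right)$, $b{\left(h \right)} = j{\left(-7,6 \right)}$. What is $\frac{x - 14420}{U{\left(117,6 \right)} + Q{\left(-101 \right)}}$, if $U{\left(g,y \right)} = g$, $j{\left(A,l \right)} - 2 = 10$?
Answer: $- \frac{2884}{11007} + \frac{\sqrt{6155}}{55035} \approx -0.26059$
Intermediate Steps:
$j{\left(A,l \right)} = 12$ ($j{\left(A,l \right)} = 2 + 10 = 12$)
$b{\left(h \right)} = 12$
$Q{\left(M \right)} = \left(-142 + M\right) \left(-125 + M\right)$
$x = \sqrt{6155}$ ($x = \sqrt{12 + 6143} = \sqrt{6155} \approx 78.454$)
$\frac{x - 14420}{U{\left(117,6 \right)} + Q{\left(-101 \right)}} = \frac{\sqrt{6155} - 14420}{117 + \left(17750 + \left(-101\right)^{2} - -26967\right)} = \frac{-14420 + \sqrt{6155}}{117 + \left(17750 + 10201 + 26967\right)} = \frac{-14420 + \sqrt{6155}}{117 + 54918} = \frac{-14420 + \sqrt{6155}}{55035} = \left(-14420 + \sqrt{6155}\right) \frac{1}{55035} = - \frac{2884}{11007} + \frac{\sqrt{6155}}{55035}$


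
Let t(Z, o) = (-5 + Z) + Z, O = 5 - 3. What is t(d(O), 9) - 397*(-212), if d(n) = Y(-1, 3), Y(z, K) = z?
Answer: 84157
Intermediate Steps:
O = 2
d(n) = -1
t(Z, o) = -5 + 2*Z
t(d(O), 9) - 397*(-212) = (-5 + 2*(-1)) - 397*(-212) = (-5 - 2) + 84164 = -7 + 84164 = 84157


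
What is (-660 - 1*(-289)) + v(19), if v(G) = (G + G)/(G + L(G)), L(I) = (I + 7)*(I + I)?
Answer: -19661/53 ≈ -370.96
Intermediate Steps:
L(I) = 2*I*(7 + I) (L(I) = (7 + I)*(2*I) = 2*I*(7 + I))
v(G) = 2*G/(G + 2*G*(7 + G)) (v(G) = (G + G)/(G + 2*G*(7 + G)) = (2*G)/(G + 2*G*(7 + G)) = 2*G/(G + 2*G*(7 + G)))
(-660 - 1*(-289)) + v(19) = (-660 - 1*(-289)) + 2/(15 + 2*19) = (-660 + 289) + 2/(15 + 38) = -371 + 2/53 = -19661/53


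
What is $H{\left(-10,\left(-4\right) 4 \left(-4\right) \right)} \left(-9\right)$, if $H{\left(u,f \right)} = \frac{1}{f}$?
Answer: $- \frac{9}{64} \approx -0.14063$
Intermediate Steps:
$H{\left(-10,\left(-4\right) 4 \left(-4\right) \right)} \left(-9\right) = \frac{1}{\left(-4\right) 4 \left(-4\right)} \left(-9\right) = \frac{1}{\left(-16\right) \left(-4\right)} \left(-9\right) = \frac{1}{64} \left(-9\right) = - \frac{9}{64}$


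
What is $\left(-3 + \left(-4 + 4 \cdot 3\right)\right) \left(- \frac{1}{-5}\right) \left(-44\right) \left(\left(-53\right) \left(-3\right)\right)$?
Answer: $-6996$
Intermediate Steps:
$\left(-3 + \left(-4 + 4 \cdot 3\right)\right) \left(- \frac{1}{-5}\right) \left(-44\right) \left(\left(-53\right) \left(-3\right)\right) = \left(-3 + \left(-4 + 12\right)\right) \left(\left(-1\right) \left(- \frac{1}{5}\right)\right) \left(-44\right) 159 = \left(-3 + 8\right) \frac{1}{5} \left(-44\right) 159 = 5 \cdot \frac{1}{5} \left(-44\right) 159 = 1 \left(-44\right) 159 = \left(-44\right) 159 = -6996$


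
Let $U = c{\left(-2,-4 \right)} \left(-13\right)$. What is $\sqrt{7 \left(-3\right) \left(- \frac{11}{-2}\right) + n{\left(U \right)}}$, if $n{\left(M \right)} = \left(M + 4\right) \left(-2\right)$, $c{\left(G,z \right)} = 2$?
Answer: $\frac{i \sqrt{286}}{2} \approx 8.4558 i$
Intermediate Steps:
$U = -26$ ($U = 2 \left(-13\right) = -26$)
$n{\left(M \right)} = -8 - 2 M$ ($n{\left(M \right)} = \left(4 + M\right) \left(-2\right) = -8 - 2 M$)
$\sqrt{7 \left(-3\right) \left(- \frac{11}{-2}\right) + n{\left(U \right)}} = \sqrt{7 \left(-3\right) \left(- \frac{11}{-2}\right) - -44} = \sqrt{- 21 \left(\left(-11\right) \left(- \frac{1}{2}\right)\right) + \left(-8 + 52\right)} = \sqrt{\left(-21\right) \frac{11}{2} + 44} = \sqrt{- \frac{231}{2} + 44} = \sqrt{- \frac{143}{2}} = \frac{i \sqrt{286}}{2}$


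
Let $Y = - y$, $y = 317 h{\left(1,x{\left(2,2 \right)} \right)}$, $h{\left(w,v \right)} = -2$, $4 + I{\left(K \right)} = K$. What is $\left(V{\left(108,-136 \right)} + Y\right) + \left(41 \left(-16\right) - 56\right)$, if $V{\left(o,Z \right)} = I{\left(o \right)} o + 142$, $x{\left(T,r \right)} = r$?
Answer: $11296$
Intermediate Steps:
$I{\left(K \right)} = -4 + K$
$V{\left(o,Z \right)} = 142 + o \left(-4 + o\right)$ ($V{\left(o,Z \right)} = \left(-4 + o\right) o + 142 = o \left(-4 + o\right) + 142 = 142 + o \left(-4 + o\right)$)
$y = -634$ ($y = 317 \left(-2\right) = -634$)
$Y = 634$ ($Y = \left(-1\right) \left(-634\right) = 634$)
$\left(V{\left(108,-136 \right)} + Y\right) + \left(41 \left(-16\right) - 56\right) = \left(\left(142 + 108 \left(-4 + 108\right)\right) + 634\right) + \left(41 \left(-16\right) - 56\right) = \left(\left(142 + 108 \cdot 104\right) + 634\right) - 712 = \left(\left(142 + 11232\right) + 634\right) - 712 = \left(11374 + 634\right) - 712 = 12008 - 712 = 11296$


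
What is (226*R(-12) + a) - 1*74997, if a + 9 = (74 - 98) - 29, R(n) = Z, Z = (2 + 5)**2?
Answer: -63985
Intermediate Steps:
Z = 49 (Z = 7**2 = 49)
R(n) = 49
a = -62 (a = -9 + ((74 - 98) - 29) = -9 + (-24 - 29) = -9 - 53 = -62)
(226*R(-12) + a) - 1*74997 = (226*49 - 62) - 1*74997 = (11074 - 62) - 74997 = 11012 - 74997 = -63985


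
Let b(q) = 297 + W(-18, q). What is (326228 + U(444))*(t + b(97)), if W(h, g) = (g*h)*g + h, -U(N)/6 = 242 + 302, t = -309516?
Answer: -154570247436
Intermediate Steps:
U(N) = -3264 (U(N) = -6*(242 + 302) = -6*544 = -3264)
W(h, g) = h + h*g² (W(h, g) = h*g² + h = h + h*g²)
b(q) = 279 - 18*q² (b(q) = 297 - 18*(1 + q²) = 297 + (-18 - 18*q²) = 279 - 18*q²)
(326228 + U(444))*(t + b(97)) = (326228 - 3264)*(-309516 + (279 - 18*97²)) = 322964*(-309516 + (279 - 18*9409)) = 322964*(-309516 + (279 - 169362)) = 322964*(-309516 - 169083) = 322964*(-478599) = -154570247436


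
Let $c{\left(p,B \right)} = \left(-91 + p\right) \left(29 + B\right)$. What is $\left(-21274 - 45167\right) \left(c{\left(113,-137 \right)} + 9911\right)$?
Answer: $-500632935$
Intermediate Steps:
$\left(-21274 - 45167\right) \left(c{\left(113,-137 \right)} + 9911\right) = \left(-21274 - 45167\right) \left(\left(-2639 - -12467 + 29 \cdot 113 - 15481\right) + 9911\right) = - 66441 \left(\left(-2639 + 12467 + 3277 - 15481\right) + 9911\right) = - 66441 \left(-2376 + 9911\right) = \left(-66441\right) 7535 = -500632935$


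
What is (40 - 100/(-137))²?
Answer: 31136400/18769 ≈ 1658.9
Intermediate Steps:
(40 - 100/(-137))² = (40 - 100*(-1/137))² = (40 + 100/137)² = (5580/137)² = 31136400/18769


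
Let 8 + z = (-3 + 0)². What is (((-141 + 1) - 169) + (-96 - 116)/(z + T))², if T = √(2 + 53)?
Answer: 68466149/729 + 1746244*√55/729 ≈ 1.1168e+5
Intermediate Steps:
T = √55 ≈ 7.4162
z = 1 (z = -8 + (-3 + 0)² = -8 + (-3)² = -8 + 9 = 1)
(((-141 + 1) - 169) + (-96 - 116)/(z + T))² = (((-141 + 1) - 169) + (-96 - 116)/(1 + √55))² = ((-140 - 169) - 212/(1 + √55))² = (-309 - 212/(1 + √55))²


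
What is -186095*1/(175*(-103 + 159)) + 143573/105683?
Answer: -521716071/29591240 ≈ -17.631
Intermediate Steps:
-186095*1/(175*(-103 + 159)) + 143573/105683 = -186095/(175*56) + 143573*(1/105683) = -186095/9800 + 143573/105683 = -186095*1/9800 + 143573/105683 = -5317/280 + 143573/105683 = -521716071/29591240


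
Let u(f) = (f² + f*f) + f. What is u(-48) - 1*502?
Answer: 4058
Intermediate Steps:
u(f) = f + 2*f² (u(f) = (f² + f²) + f = 2*f² + f = f + 2*f²)
u(-48) - 1*502 = -48*(1 + 2*(-48)) - 1*502 = -48*(1 - 96) - 502 = -48*(-95) - 502 = 4560 - 502 = 4058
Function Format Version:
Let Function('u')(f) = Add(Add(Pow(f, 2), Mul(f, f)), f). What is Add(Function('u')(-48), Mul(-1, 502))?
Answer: 4058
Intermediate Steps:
Function('u')(f) = Add(f, Mul(2, Pow(f, 2))) (Function('u')(f) = Add(Add(Pow(f, 2), Pow(f, 2)), f) = Add(Mul(2, Pow(f, 2)), f) = Add(f, Mul(2, Pow(f, 2))))
Add(Function('u')(-48), Mul(-1, 502)) = Add(Mul(-48, Add(1, Mul(2, -48))), Mul(-1, 502)) = Add(Mul(-48, Add(1, -96)), -502) = Add(Mul(-48, -95), -502) = Add(4560, -502) = 4058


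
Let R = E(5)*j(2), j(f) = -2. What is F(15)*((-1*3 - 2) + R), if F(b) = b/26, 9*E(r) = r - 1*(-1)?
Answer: -95/26 ≈ -3.6538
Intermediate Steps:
E(r) = 1/9 + r/9 (E(r) = (r - 1*(-1))/9 = (r + 1)/9 = (1 + r)/9 = 1/9 + r/9)
F(b) = b/26 (F(b) = b*(1/26) = b/26)
R = -4/3 (R = (1/9 + (1/9)*5)*(-2) = (1/9 + 5/9)*(-2) = (2/3)*(-2) = -4/3 ≈ -1.3333)
F(15)*((-1*3 - 2) + R) = ((1/26)*15)*((-1*3 - 2) - 4/3) = 15*((-3 - 2) - 4/3)/26 = 15*(-5 - 4/3)/26 = (15/26)*(-19/3) = -95/26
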